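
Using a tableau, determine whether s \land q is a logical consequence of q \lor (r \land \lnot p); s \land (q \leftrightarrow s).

Yes

Initial set: {T (q \lor (r \land \lnot p)); T (s \land (q \leftrightarrow s)); F (s \land q)}.
T (s \land (q \leftrightarrow s)): α-rule — add T s, T (q \leftrightarrow s).
T (q \lor (r \land \lnot p)): β-rule — branch into T q  //  T (r \land \lnot p).
  branch 1 (add T q):
    F (s \land q): β-rule — branch into F s  //  F q.
      branch 1.1 (add F s):
        × closes — contains both s and \lnot s.
      branch 1.2 (add F q):
        × closes — contains both q and \lnot q.
  branch 2 (add T (r \land \lnot p)):
    T (r \land \lnot p): α-rule — add T r, T \lnot p.
    F (s \land q): β-rule — branch into F s  //  F q.
      branch 2.1 (add F s):
        × closes — contains both s and \lnot s.
      branch 2.2 (add F q):
        T (q \leftrightarrow s): β-rule — branch into T q, T s  //  F q, F s.
          branch 2.2.1 (add T q, T s):
            × closes — contains both q and \lnot q.
          branch 2.2.2 (add F q, F s):
            × closes — contains both s and \lnot s.
All 5 branches close.
Every branch closed, so the premises entail the conclusion.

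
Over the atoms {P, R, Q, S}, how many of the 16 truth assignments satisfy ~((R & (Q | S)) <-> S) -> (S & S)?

Initial set: {(~((R & (Q | S)) <-> S) -> (S & S))}.
(~((R & (Q | S)) <-> S) -> (S & S)): β-rule — branch into ~~((R & (Q | S)) <-> S)  //  (S & S).
  branch 1 (add ~~((R & (Q | S)) <-> S)):
    ~~((R & (Q | S)) <-> S): β-rule — branch into (R & (Q | S)), S  //  ~(R & (Q | S)), ~S.
      branch 1.1 (add (R & (Q | S)), S):
        (R & (Q | S)): α-rule — add R, (Q | S).
        (Q | S): β-rule — branch into Q  //  S.
          branch 1.1.1 (add Q):
            ○ open, literals {Q=T, R=T, S=T}.
          branch 1.1.2 (add S):
            ○ open, literals {R=T, S=T}.
      branch 1.2 (add ~(R & (Q | S)), ~S):
        ~(R & (Q | S)): β-rule — branch into ~R  //  ~(Q | S).
          branch 1.2.1 (add ~R):
            ○ open, literals {R=F, S=F}.
          branch 1.2.2 (add ~(Q | S)):
            ~(Q | S): α-rule — add ~Q, ~S.
            ○ open, literals {Q=F, S=F}.
  branch 2 (add (S & S)):
    (S & S): α-rule — add S, S.
    ○ open, literals {S=T}.
0 branches closed, 5 open.
Each open branch fixes some atoms; the unmentioned ones are free. Counting distinct full assignments: branch {Q=T, R=T, S=T} (P) contributes 2 new; branch {R=T, S=T} (P, Q) contributes 2 new; branch {R=F, S=F} (P, Q) contributes 4 new; branch {Q=F, S=F} (P, R) contributes 2 new; branch {S=T} (P, R, Q) contributes 4 new. Total: 14.

14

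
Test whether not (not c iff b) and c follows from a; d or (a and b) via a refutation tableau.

Initial set: {a; (d or (a and b)); not (not (not c iff b) and c)}.
(d or (a and b)): β-rule — branch into d  //  (a and b).
  branch 1 (add d):
    not (not (not c iff b) and c): β-rule — branch into not not (not c iff b)  //  not c.
      branch 1.1 (add not not (not c iff b)):
        not not (not c iff b): β-rule — branch into not c, b  //  not not c, not b.
          branch 1.1.1 (add not c, b):
            ○ open, literals {a=1, b=1, c=0, d=1}.
          branch 1.1.2 (add not not c, not b):
            ○ open, literals {a=1, b=0, c=1, d=1}.
      branch 1.2 (add not c):
        ○ open, literals {a=1, c=0, d=1}.
  branch 2 (add (a and b)):
    (a and b): α-rule — add a, b.
    not (not (not c iff b) and c): β-rule — branch into not not (not c iff b)  //  not c.
      branch 2.1 (add not not (not c iff b)):
        not not (not c iff b): β-rule — branch into not c, b  //  not not c, not b.
          branch 2.1.1 (add not c, b):
            ○ open, literals {a=1, b=1, c=0}.
          branch 2.1.2 (add not not c, not b):
            × closes — contains both b and not b.
      branch 2.2 (add not c):
        ○ open, literals {a=1, b=1, c=0}.
1 branch closed, 5 open.
An open branch gives a countermodel: a=1, b=1, c=0, d=1 (unmentioned atoms arbitrary); the premises hold there but the conclusion fails.

No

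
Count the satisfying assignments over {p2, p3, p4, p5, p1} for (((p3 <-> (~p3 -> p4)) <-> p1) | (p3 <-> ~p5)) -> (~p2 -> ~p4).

Initial set: {T ((((p3 <-> (~p3 -> p4)) <-> p1) | (p3 <-> ~p5)) -> (~p2 -> ~p4))}.
T ((((p3 <-> (~p3 -> p4)) <-> p1) | (p3 <-> ~p5)) -> (~p2 -> ~p4)): β-rule — branch into F (((p3 <-> (~p3 -> p4)) <-> p1) | (p3 <-> ~p5))  //  T (~p2 -> ~p4).
  branch 1 (add F (((p3 <-> (~p3 -> p4)) <-> p1) | (p3 <-> ~p5))):
    F (((p3 <-> (~p3 -> p4)) <-> p1) | (p3 <-> ~p5)): α-rule — add F ((p3 <-> (~p3 -> p4)) <-> p1), F (p3 <-> ~p5).
    F ((p3 <-> (~p3 -> p4)) <-> p1): β-rule — branch into T (p3 <-> (~p3 -> p4)), F p1  //  F (p3 <-> (~p3 -> p4)), T p1.
      branch 1.1 (add T (p3 <-> (~p3 -> p4)), F p1):
        F (p3 <-> ~p5): β-rule — branch into T p3, F ~p5  //  F p3, T ~p5.
          branch 1.1.1 (add T p3, F ~p5):
            T (p3 <-> (~p3 -> p4)): β-rule — branch into T p3, T (~p3 -> p4)  //  F p3, F (~p3 -> p4).
              branch 1.1.1.1 (add T p3, T (~p3 -> p4)):
                T (~p3 -> p4): β-rule — branch into F ~p3  //  T p4.
                  branch 1.1.1.1.1 (add F ~p3):
                    ○ open, literals {p1=false, p3=true, p5=true}.
                  branch 1.1.1.1.2 (add T p4):
                    ○ open, literals {p1=false, p3=true, p4=true, p5=true}.
              branch 1.1.1.2 (add F p3, F (~p3 -> p4)):
                × closes — contains both p3 and ~p3.
          branch 1.1.2 (add F p3, T ~p5):
            T (p3 <-> (~p3 -> p4)): β-rule — branch into T p3, T (~p3 -> p4)  //  F p3, F (~p3 -> p4).
              branch 1.1.2.1 (add T p3, T (~p3 -> p4)):
                × closes — contains both p3 and ~p3.
              branch 1.1.2.2 (add F p3, F (~p3 -> p4)):
                F (~p3 -> p4): α-rule — add T ~p3, F p4.
                ○ open, literals {p1=false, p3=false, p4=false, p5=false}.
      branch 1.2 (add F (p3 <-> (~p3 -> p4)), T p1):
        F (p3 <-> ~p5): β-rule — branch into T p3, F ~p5  //  F p3, T ~p5.
          branch 1.2.1 (add T p3, F ~p5):
            F (p3 <-> (~p3 -> p4)): β-rule — branch into T p3, F (~p3 -> p4)  //  F p3, T (~p3 -> p4).
              branch 1.2.1.1 (add T p3, F (~p3 -> p4)):
                F (~p3 -> p4): α-rule — add T ~p3, F p4.
                × closes — contains both p3 and ~p3.
              branch 1.2.1.2 (add F p3, T (~p3 -> p4)):
                × closes — contains both p3 and ~p3.
          branch 1.2.2 (add F p3, T ~p5):
            F (p3 <-> (~p3 -> p4)): β-rule — branch into T p3, F (~p3 -> p4)  //  F p3, T (~p3 -> p4).
              branch 1.2.2.1 (add T p3, F (~p3 -> p4)):
                × closes — contains both p3 and ~p3.
              branch 1.2.2.2 (add F p3, T (~p3 -> p4)):
                T (~p3 -> p4): β-rule — branch into F ~p3  //  T p4.
                  branch 1.2.2.2.1 (add F ~p3):
                    × closes — contains both p3 and ~p3.
                  branch 1.2.2.2.2 (add T p4):
                    ○ open, literals {p1=true, p3=false, p4=true, p5=false}.
  branch 2 (add T (~p2 -> ~p4)):
    T (~p2 -> ~p4): β-rule — branch into F ~p2  //  T ~p4.
      branch 2.1 (add F ~p2):
        ○ open, literals {p2=true}.
      branch 2.2 (add T ~p4):
        ○ open, literals {p4=false}.
6 branches closed, 6 open.
Each open branch fixes some atoms; the unmentioned ones are free. Counting distinct full assignments: branch {p1=false, p3=true, p5=true} (p2, p4) contributes 4 new; branch {p1=false, p3=true, p4=true, p5=true} (p2) contributes 0 new; branch {p1=false, p3=false, p4=false, p5=false} (p2) contributes 2 new; branch {p1=true, p3=false, p4=true, p5=false} (p2) contributes 2 new; branch {p2=true} (p3, p4, p5, p1) contributes 12 new; branch {p4=false} (p2, p3, p5, p1) contributes 6 new. Total: 26.

26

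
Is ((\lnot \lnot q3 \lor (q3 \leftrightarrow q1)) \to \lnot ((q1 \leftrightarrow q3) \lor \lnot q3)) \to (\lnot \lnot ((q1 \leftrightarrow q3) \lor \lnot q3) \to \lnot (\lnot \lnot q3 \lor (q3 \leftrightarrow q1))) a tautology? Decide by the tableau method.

Assume the negation and expand:
Initial set: {\lnot (((\lnot \lnot q3 \lor (q3 \leftrightarrow q1)) \to \lnot ((q1 \leftrightarrow q3) \lor \lnot q3)) \to (\lnot \lnot ((q1 \leftrightarrow q3) \lor \lnot q3) \to \lnot (\lnot \lnot q3 \lor (q3 \leftrightarrow q1))))}.
\lnot (((\lnot \lnot q3 \lor (q3 \leftrightarrow q1)) \to \lnot ((q1 \leftrightarrow q3) \lor \lnot q3)) \to (\lnot \lnot ((q1 \leftrightarrow q3) \lor \lnot q3) \to \lnot (\lnot \lnot q3 \lor (q3 \leftrightarrow q1)))): α-rule — add ((\lnot \lnot q3 \lor (q3 \leftrightarrow q1)) \to \lnot ((q1 \leftrightarrow q3) \lor \lnot q3)), \lnot (\lnot \lnot ((q1 \leftrightarrow q3) \lor \lnot q3) \to \lnot (\lnot \lnot q3 \lor (q3 \leftrightarrow q1))).
\lnot (\lnot \lnot ((q1 \leftrightarrow q3) \lor \lnot q3) \to \lnot (\lnot \lnot q3 \lor (q3 \leftrightarrow q1))): α-rule — add \lnot \lnot ((q1 \leftrightarrow q3) \lor \lnot q3), \lnot \lnot (\lnot \lnot q3 \lor (q3 \leftrightarrow q1)).
\lnot \lnot ((q1 \leftrightarrow q3) \lor \lnot q3): drop double negation, giving ((q1 \leftrightarrow q3) \lor \lnot q3).
((\lnot \lnot q3 \lor (q3 \leftrightarrow q1)) \to \lnot ((q1 \leftrightarrow q3) \lor \lnot q3)): β-rule — branch into \lnot (\lnot \lnot q3 \lor (q3 \leftrightarrow q1))  //  \lnot ((q1 \leftrightarrow q3) \lor \lnot q3).
  branch 1 (add \lnot (\lnot \lnot q3 \lor (q3 \leftrightarrow q1))):
    \lnot (\lnot \lnot q3 \lor (q3 \leftrightarrow q1)): α-rule — add \lnot \lnot \lnot q3, \lnot (q3 \leftrightarrow q1).
    \lnot \lnot \lnot q3: drop double negation, giving \lnot q3.
    \lnot \lnot (\lnot \lnot q3 \lor (q3 \leftrightarrow q1)): β-rule — branch into \lnot \lnot q3  //  (q3 \leftrightarrow q1).
      branch 1.1 (add \lnot \lnot q3):
        \lnot \lnot q3: drop double negation, giving q3.
        × closes — contains both q3 and \lnot q3.
      branch 1.2 (add (q3 \leftrightarrow q1)):
        ((q1 \leftrightarrow q3) \lor \lnot q3): β-rule — branch into (q1 \leftrightarrow q3)  //  \lnot q3.
          branch 1.2.1 (add (q1 \leftrightarrow q3)):
            \lnot (q3 \leftrightarrow q1): β-rule — branch into q3, \lnot q1  //  \lnot q3, q1.
              branch 1.2.1.1 (add q3, \lnot q1):
                × closes — contains both q3 and \lnot q3.
              branch 1.2.1.2 (add \lnot q3, q1):
                (q3 \leftrightarrow q1): β-rule — branch into q3, q1  //  \lnot q3, \lnot q1.
                  branch 1.2.1.2.1 (add q3, q1):
                    × closes — contains both q3 and \lnot q3.
                  branch 1.2.1.2.2 (add \lnot q3, \lnot q1):
                    × closes — contains both q1 and \lnot q1.
          branch 1.2.2 (add \lnot q3):
            \lnot (q3 \leftrightarrow q1): β-rule — branch into q3, \lnot q1  //  \lnot q3, q1.
              branch 1.2.2.1 (add q3, \lnot q1):
                × closes — contains both q3 and \lnot q3.
              branch 1.2.2.2 (add \lnot q3, q1):
                (q3 \leftrightarrow q1): β-rule — branch into q3, q1  //  \lnot q3, \lnot q1.
                  branch 1.2.2.2.1 (add q3, q1):
                    × closes — contains both q3 and \lnot q3.
                  branch 1.2.2.2.2 (add \lnot q3, \lnot q1):
                    × closes — contains both q1 and \lnot q1.
  branch 2 (add \lnot ((q1 \leftrightarrow q3) \lor \lnot q3)):
    \lnot ((q1 \leftrightarrow q3) \lor \lnot q3): α-rule — add \lnot (q1 \leftrightarrow q3), \lnot \lnot q3.
    \lnot \lnot (\lnot \lnot q3 \lor (q3 \leftrightarrow q1)): β-rule — branch into \lnot \lnot q3  //  (q3 \leftrightarrow q1).
      branch 2.1 (add \lnot \lnot q3):
        \lnot \lnot q3: drop double negation, giving q3.
        ((q1 \leftrightarrow q3) \lor \lnot q3): β-rule — branch into (q1 \leftrightarrow q3)  //  \lnot q3.
          branch 2.1.1 (add (q1 \leftrightarrow q3)):
            \lnot (q1 \leftrightarrow q3): β-rule — branch into q1, \lnot q3  //  \lnot q1, q3.
              branch 2.1.1.1 (add q1, \lnot q3):
                × closes — contains both q3 and \lnot q3.
              branch 2.1.1.2 (add \lnot q1, q3):
                (q1 \leftrightarrow q3): β-rule — branch into q1, q3  //  \lnot q1, \lnot q3.
                  branch 2.1.1.2.1 (add q1, q3):
                    × closes — contains both q1 and \lnot q1.
                  branch 2.1.1.2.2 (add \lnot q1, \lnot q3):
                    × closes — contains both q3 and \lnot q3.
          branch 2.1.2 (add \lnot q3):
            × closes — contains both q3 and \lnot q3.
      branch 2.2 (add (q3 \leftrightarrow q1)):
        ((q1 \leftrightarrow q3) \lor \lnot q3): β-rule — branch into (q1 \leftrightarrow q3)  //  \lnot q3.
          branch 2.2.1 (add (q1 \leftrightarrow q3)):
            \lnot (q1 \leftrightarrow q3): β-rule — branch into q1, \lnot q3  //  \lnot q1, q3.
              branch 2.2.1.1 (add q1, \lnot q3):
                × closes — contains both q3 and \lnot q3.
              branch 2.2.1.2 (add \lnot q1, q3):
                (q3 \leftrightarrow q1): β-rule — branch into q3, q1  //  \lnot q3, \lnot q1.
                  branch 2.2.1.2.1 (add q3, q1):
                    × closes — contains both q1 and \lnot q1.
                  branch 2.2.1.2.2 (add \lnot q3, \lnot q1):
                    × closes — contains both q3 and \lnot q3.
          branch 2.2.2 (add \lnot q3):
            × closes — contains both q3 and \lnot q3.
All 15 branches close.
Every branch closed, so the negation is unsatisfiable and the formula is valid.

Valid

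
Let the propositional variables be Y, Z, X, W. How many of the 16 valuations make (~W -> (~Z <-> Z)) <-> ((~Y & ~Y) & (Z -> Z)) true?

Initial set: {((~W -> (~Z <-> Z)) <-> ((~Y & ~Y) & (Z -> Z)))}.
((~W -> (~Z <-> Z)) <-> ((~Y & ~Y) & (Z -> Z))): β-rule — branch into (~W -> (~Z <-> Z)), ((~Y & ~Y) & (Z -> Z))  //  ~(~W -> (~Z <-> Z)), ~((~Y & ~Y) & (Z -> Z)).
  branch 1 (add (~W -> (~Z <-> Z)), ((~Y & ~Y) & (Z -> Z))):
    ((~Y & ~Y) & (Z -> Z)): α-rule — add (~Y & ~Y), (Z -> Z).
    (~Y & ~Y): α-rule — add ~Y, ~Y.
    (~W -> (~Z <-> Z)): β-rule — branch into ~~W  //  (~Z <-> Z).
      branch 1.1 (add ~~W):
        (Z -> Z): β-rule — branch into ~Z  //  Z.
          branch 1.1.1 (add ~Z):
            ○ open, literals {W=true, Y=false, Z=false}.
          branch 1.1.2 (add Z):
            ○ open, literals {W=true, Y=false, Z=true}.
      branch 1.2 (add (~Z <-> Z)):
        (Z -> Z): β-rule — branch into ~Z  //  Z.
          branch 1.2.1 (add ~Z):
            (~Z <-> Z): β-rule — branch into ~Z, Z  //  ~~Z, ~Z.
              branch 1.2.1.1 (add ~Z, Z):
                × closes — contains both Z and ~Z.
              branch 1.2.1.2 (add ~~Z, ~Z):
                × closes — contains both Z and ~Z.
          branch 1.2.2 (add Z):
            (~Z <-> Z): β-rule — branch into ~Z, Z  //  ~~Z, ~Z.
              branch 1.2.2.1 (add ~Z, Z):
                × closes — contains both Z and ~Z.
              branch 1.2.2.2 (add ~~Z, ~Z):
                × closes — contains both Z and ~Z.
  branch 2 (add ~(~W -> (~Z <-> Z)), ~((~Y & ~Y) & (Z -> Z))):
    ~(~W -> (~Z <-> Z)): α-rule — add ~W, ~(~Z <-> Z).
    ~((~Y & ~Y) & (Z -> Z)): β-rule — branch into ~(~Y & ~Y)  //  ~(Z -> Z).
      branch 2.1 (add ~(~Y & ~Y)):
        ~(~Z <-> Z): β-rule — branch into ~Z, ~Z  //  ~~Z, Z.
          branch 2.1.1 (add ~Z, ~Z):
            ~(~Y & ~Y): β-rule — branch into ~~Y  //  ~~Y.
              branch 2.1.1.1 (add ~~Y):
                ○ open, literals {W=false, Y=true, Z=false}.
              branch 2.1.1.2 (add ~~Y):
                ○ open, literals {W=false, Y=true, Z=false}.
          branch 2.1.2 (add ~~Z, Z):
            ~(~Y & ~Y): β-rule — branch into ~~Y  //  ~~Y.
              branch 2.1.2.1 (add ~~Y):
                ○ open, literals {W=false, Y=true, Z=true}.
              branch 2.1.2.2 (add ~~Y):
                ○ open, literals {W=false, Y=true, Z=true}.
      branch 2.2 (add ~(Z -> Z)):
        ~(Z -> Z): α-rule — add Z, ~Z.
        × closes — contains both Z and ~Z.
5 branches closed, 6 open.
Each open branch fixes some atoms; the unmentioned ones are free. Counting distinct full assignments: branch {W=true, Y=false, Z=false} (X) contributes 2 new; branch {W=true, Y=false, Z=true} (X) contributes 2 new; branch {W=false, Y=true, Z=false} (X) contributes 2 new; branch {W=false, Y=true, Z=false} (X) contributes 0 new; branch {W=false, Y=true, Z=true} (X) contributes 2 new; branch {W=false, Y=true, Z=true} (X) contributes 0 new. Total: 8.

8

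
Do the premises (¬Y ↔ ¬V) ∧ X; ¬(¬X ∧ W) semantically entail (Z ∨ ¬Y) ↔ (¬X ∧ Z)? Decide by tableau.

No

Initial set: {T ((¬Y ↔ ¬V) ∧ X); T ¬(¬X ∧ W); F ((Z ∨ ¬Y) ↔ (¬X ∧ Z))}.
T ((¬Y ↔ ¬V) ∧ X): α-rule — add T (¬Y ↔ ¬V), T X.
T ¬(¬X ∧ W): β-rule — branch into F ¬X  //  F W.
  branch 1 (add F ¬X):
    F ((Z ∨ ¬Y) ↔ (¬X ∧ Z)): β-rule — branch into T (Z ∨ ¬Y), F (¬X ∧ Z)  //  F (Z ∨ ¬Y), T (¬X ∧ Z).
      branch 1.1 (add T (Z ∨ ¬Y), F (¬X ∧ Z)):
        T (¬Y ↔ ¬V): β-rule — branch into T ¬Y, T ¬V  //  F ¬Y, F ¬V.
          branch 1.1.1 (add T ¬Y, T ¬V):
            T (Z ∨ ¬Y): β-rule — branch into T Z  //  T ¬Y.
              branch 1.1.1.1 (add T Z):
                F (¬X ∧ Z): β-rule — branch into F ¬X  //  F Z.
                  branch 1.1.1.1.1 (add F ¬X):
                    ○ open, literals {V=false, X=true, Y=false, Z=true}.
                  branch 1.1.1.1.2 (add F Z):
                    × closes — contains both Z and ¬Z.
              branch 1.1.1.2 (add T ¬Y):
                F (¬X ∧ Z): β-rule — branch into F ¬X  //  F Z.
                  branch 1.1.1.2.1 (add F ¬X):
                    ○ open, literals {V=false, X=true, Y=false}.
                  branch 1.1.1.2.2 (add F Z):
                    ○ open, literals {V=false, X=true, Y=false, Z=false}.
          branch 1.1.2 (add F ¬Y, F ¬V):
            T (Z ∨ ¬Y): β-rule — branch into T Z  //  T ¬Y.
              branch 1.1.2.1 (add T Z):
                F (¬X ∧ Z): β-rule — branch into F ¬X  //  F Z.
                  branch 1.1.2.1.1 (add F ¬X):
                    ○ open, literals {V=true, X=true, Y=true, Z=true}.
                  branch 1.1.2.1.2 (add F Z):
                    × closes — contains both Z and ¬Z.
              branch 1.1.2.2 (add T ¬Y):
                × closes — contains both Y and ¬Y.
      branch 1.2 (add F (Z ∨ ¬Y), T (¬X ∧ Z)):
        F (Z ∨ ¬Y): α-rule — add F Z, F ¬Y.
        T (¬X ∧ Z): α-rule — add T ¬X, T Z.
        × closes — contains both X and ¬X.
  branch 2 (add F W):
    F ((Z ∨ ¬Y) ↔ (¬X ∧ Z)): β-rule — branch into T (Z ∨ ¬Y), F (¬X ∧ Z)  //  F (Z ∨ ¬Y), T (¬X ∧ Z).
      branch 2.1 (add T (Z ∨ ¬Y), F (¬X ∧ Z)):
        T (¬Y ↔ ¬V): β-rule — branch into T ¬Y, T ¬V  //  F ¬Y, F ¬V.
          branch 2.1.1 (add T ¬Y, T ¬V):
            T (Z ∨ ¬Y): β-rule — branch into T Z  //  T ¬Y.
              branch 2.1.1.1 (add T Z):
                F (¬X ∧ Z): β-rule — branch into F ¬X  //  F Z.
                  branch 2.1.1.1.1 (add F ¬X):
                    ○ open, literals {V=false, W=false, X=true, Y=false, Z=true}.
                  branch 2.1.1.1.2 (add F Z):
                    × closes — contains both Z and ¬Z.
              branch 2.1.1.2 (add T ¬Y):
                F (¬X ∧ Z): β-rule — branch into F ¬X  //  F Z.
                  branch 2.1.1.2.1 (add F ¬X):
                    ○ open, literals {V=false, W=false, X=true, Y=false}.
                  branch 2.1.1.2.2 (add F Z):
                    ○ open, literals {V=false, W=false, X=true, Y=false, Z=false}.
          branch 2.1.2 (add F ¬Y, F ¬V):
            T (Z ∨ ¬Y): β-rule — branch into T Z  //  T ¬Y.
              branch 2.1.2.1 (add T Z):
                F (¬X ∧ Z): β-rule — branch into F ¬X  //  F Z.
                  branch 2.1.2.1.1 (add F ¬X):
                    ○ open, literals {V=true, W=false, X=true, Y=true, Z=true}.
                  branch 2.1.2.1.2 (add F Z):
                    × closes — contains both Z and ¬Z.
              branch 2.1.2.2 (add T ¬Y):
                × closes — contains both Y and ¬Y.
      branch 2.2 (add F (Z ∨ ¬Y), T (¬X ∧ Z)):
        F (Z ∨ ¬Y): α-rule — add F Z, F ¬Y.
        T (¬X ∧ Z): α-rule — add T ¬X, T Z.
        × closes — contains both X and ¬X.
8 branches closed, 8 open.
An open branch gives a countermodel: V=false, X=true, Y=false, Z=true (unmentioned atoms arbitrary); the premises hold there but the conclusion fails.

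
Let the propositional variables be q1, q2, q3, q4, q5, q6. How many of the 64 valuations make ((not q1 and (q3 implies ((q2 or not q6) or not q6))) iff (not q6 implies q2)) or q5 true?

Initial set: {(((not q1 and (q3 implies ((q2 or not q6) or not q6))) iff (not q6 implies q2)) or q5)}.
(((not q1 and (q3 implies ((q2 or not q6) or not q6))) iff (not q6 implies q2)) or q5): β-rule — branch into ((not q1 and (q3 implies ((q2 or not q6) or not q6))) iff (not q6 implies q2))  //  q5.
  branch 1 (add ((not q1 and (q3 implies ((q2 or not q6) or not q6))) iff (not q6 implies q2))):
    ((not q1 and (q3 implies ((q2 or not q6) or not q6))) iff (not q6 implies q2)): β-rule — branch into (not q1 and (q3 implies ((q2 or not q6) or not q6))), (not q6 implies q2)  //  not (not q1 and (q3 implies ((q2 or not q6) or not q6))), not (not q6 implies q2).
      branch 1.1 (add (not q1 and (q3 implies ((q2 or not q6) or not q6))), (not q6 implies q2)):
        (not q1 and (q3 implies ((q2 or not q6) or not q6))): α-rule — add not q1, (q3 implies ((q2 or not q6) or not q6)).
        (not q6 implies q2): β-rule — branch into not not q6  //  q2.
          branch 1.1.1 (add not not q6):
            (q3 implies ((q2 or not q6) or not q6)): β-rule — branch into not q3  //  ((q2 or not q6) or not q6).
              branch 1.1.1.1 (add not q3):
                ○ open, literals {q1=F, q3=F, q6=T}.
              branch 1.1.1.2 (add ((q2 or not q6) or not q6)):
                ((q2 or not q6) or not q6): β-rule — branch into (q2 or not q6)  //  not q6.
                  branch 1.1.1.2.1 (add (q2 or not q6)):
                    (q2 or not q6): β-rule — branch into q2  //  not q6.
                      branch 1.1.1.2.1.1 (add q2):
                        ○ open, literals {q1=F, q2=T, q6=T}.
                      branch 1.1.1.2.1.2 (add not q6):
                        × closes — contains both q6 and not q6.
                  branch 1.1.1.2.2 (add not q6):
                    × closes — contains both q6 and not q6.
          branch 1.1.2 (add q2):
            (q3 implies ((q2 or not q6) or not q6)): β-rule — branch into not q3  //  ((q2 or not q6) or not q6).
              branch 1.1.2.1 (add not q3):
                ○ open, literals {q1=F, q2=T, q3=F}.
              branch 1.1.2.2 (add ((q2 or not q6) or not q6)):
                ((q2 or not q6) or not q6): β-rule — branch into (q2 or not q6)  //  not q6.
                  branch 1.1.2.2.1 (add (q2 or not q6)):
                    (q2 or not q6): β-rule — branch into q2  //  not q6.
                      branch 1.1.2.2.1.1 (add q2):
                        ○ open, literals {q1=F, q2=T}.
                      branch 1.1.2.2.1.2 (add not q6):
                        ○ open, literals {q1=F, q2=T, q6=F}.
                  branch 1.1.2.2.2 (add not q6):
                    ○ open, literals {q1=F, q2=T, q6=F}.
      branch 1.2 (add not (not q1 and (q3 implies ((q2 or not q6) or not q6))), not (not q6 implies q2)):
        not (not q6 implies q2): α-rule — add not q6, not q2.
        not (not q1 and (q3 implies ((q2 or not q6) or not q6))): β-rule — branch into not not q1  //  not (q3 implies ((q2 or not q6) or not q6)).
          branch 1.2.1 (add not not q1):
            ○ open, literals {q1=T, q2=F, q6=F}.
          branch 1.2.2 (add not (q3 implies ((q2 or not q6) or not q6))):
            not (q3 implies ((q2 or not q6) or not q6)): α-rule — add q3, not ((q2 or not q6) or not q6).
            not ((q2 or not q6) or not q6): α-rule — add not (q2 or not q6), not not q6.
            × closes — contains both q6 and not q6.
  branch 2 (add q5):
    ○ open, literals {q5=T}.
3 branches closed, 8 open.
Each open branch fixes some atoms; the unmentioned ones are free. Counting distinct full assignments: branch {q1=F, q3=F, q6=T} (q2, q4, q5) contributes 8 new; branch {q1=F, q2=T, q6=T} (q3, q4, q5) contributes 4 new; branch {q1=F, q2=T, q3=F} (q4, q5, q6) contributes 4 new; branch {q1=F, q2=T} (q3, q4, q5, q6) contributes 4 new; branch {q1=F, q2=T, q6=F} (q3, q4, q5) contributes 0 new; branch {q1=F, q2=T, q6=F} (q3, q4, q5) contributes 0 new; branch {q1=T, q2=F, q6=F} (q3, q4, q5) contributes 8 new; branch {q5=T} (q1, q2, q3, q4, q6) contributes 18 new. Total: 46.

46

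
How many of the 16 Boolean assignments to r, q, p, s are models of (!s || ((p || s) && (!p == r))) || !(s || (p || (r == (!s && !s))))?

Initial set: {((!s || ((p || s) && (!p == r))) || !(s || (p || (r == (!s && !s)))))}.
((!s || ((p || s) && (!p == r))) || !(s || (p || (r == (!s && !s))))): β-rule — branch into (!s || ((p || s) && (!p == r)))  //  !(s || (p || (r == (!s && !s)))).
  branch 1 (add (!s || ((p || s) && (!p == r)))):
    (!s || ((p || s) && (!p == r))): β-rule — branch into !s  //  ((p || s) && (!p == r)).
      branch 1.1 (add !s):
        ○ open, literals {s=false}.
      branch 1.2 (add ((p || s) && (!p == r))):
        ((p || s) && (!p == r)): α-rule — add (p || s), (!p == r).
        (p || s): β-rule — branch into p  //  s.
          branch 1.2.1 (add p):
            (!p == r): β-rule — branch into !p, r  //  !!p, !r.
              branch 1.2.1.1 (add !p, r):
                × closes — contains both p and !p.
              branch 1.2.1.2 (add !!p, !r):
                ○ open, literals {p=true, r=false}.
          branch 1.2.2 (add s):
            (!p == r): β-rule — branch into !p, r  //  !!p, !r.
              branch 1.2.2.1 (add !p, r):
                ○ open, literals {p=false, r=true, s=true}.
              branch 1.2.2.2 (add !!p, !r):
                ○ open, literals {p=true, r=false, s=true}.
  branch 2 (add !(s || (p || (r == (!s && !s))))):
    !(s || (p || (r == (!s && !s)))): α-rule — add !s, !(p || (r == (!s && !s))).
    !(p || (r == (!s && !s))): α-rule — add !p, !(r == (!s && !s)).
    !(r == (!s && !s)): β-rule — branch into r, !(!s && !s)  //  !r, (!s && !s).
      branch 2.1 (add r, !(!s && !s)):
        !(!s && !s): β-rule — branch into !!s  //  !!s.
          branch 2.1.1 (add !!s):
            × closes — contains both s and !s.
          branch 2.1.2 (add !!s):
            × closes — contains both s and !s.
      branch 2.2 (add !r, (!s && !s)):
        (!s && !s): α-rule — add !s, !s.
        ○ open, literals {p=false, r=false, s=false}.
3 branches closed, 5 open.
Each open branch fixes some atoms; the unmentioned ones are free. Counting distinct full assignments: branch {s=false} (r, q, p) contributes 8 new; branch {p=true, r=false} (q, s) contributes 2 new; branch {p=false, r=true, s=true} (q) contributes 2 new; branch {p=true, r=false, s=true} (q) contributes 0 new; branch {p=false, r=false, s=false} (q) contributes 0 new. Total: 12.

12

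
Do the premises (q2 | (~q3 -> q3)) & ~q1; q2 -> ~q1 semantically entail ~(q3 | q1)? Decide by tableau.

No

Initial set: {((q2 | (~q3 -> q3)) & ~q1); (q2 -> ~q1); ~~(q3 | q1)}.
((q2 | (~q3 -> q3)) & ~q1): α-rule — add (q2 | (~q3 -> q3)), ~q1.
(q2 -> ~q1): β-rule — branch into ~q2  //  ~q1.
  branch 1 (add ~q2):
    ~~(q3 | q1): β-rule — branch into q3  //  q1.
      branch 1.1 (add q3):
        (q2 | (~q3 -> q3)): β-rule — branch into q2  //  (~q3 -> q3).
          branch 1.1.1 (add q2):
            × closes — contains both q2 and ~q2.
          branch 1.1.2 (add (~q3 -> q3)):
            (~q3 -> q3): β-rule — branch into ~~q3  //  q3.
              branch 1.1.2.1 (add ~~q3):
                ○ open, literals {q1=F, q2=F, q3=T}.
              branch 1.1.2.2 (add q3):
                ○ open, literals {q1=F, q2=F, q3=T}.
      branch 1.2 (add q1):
        × closes — contains both q1 and ~q1.
  branch 2 (add ~q1):
    ~~(q3 | q1): β-rule — branch into q3  //  q1.
      branch 2.1 (add q3):
        (q2 | (~q3 -> q3)): β-rule — branch into q2  //  (~q3 -> q3).
          branch 2.1.1 (add q2):
            ○ open, literals {q1=F, q2=T, q3=T}.
          branch 2.1.2 (add (~q3 -> q3)):
            (~q3 -> q3): β-rule — branch into ~~q3  //  q3.
              branch 2.1.2.1 (add ~~q3):
                ○ open, literals {q1=F, q3=T}.
              branch 2.1.2.2 (add q3):
                ○ open, literals {q1=F, q3=T}.
      branch 2.2 (add q1):
        × closes — contains both q1 and ~q1.
3 branches closed, 5 open.
An open branch gives a countermodel: q1=F, q2=F, q3=T (unmentioned atoms arbitrary); the premises hold there but the conclusion fails.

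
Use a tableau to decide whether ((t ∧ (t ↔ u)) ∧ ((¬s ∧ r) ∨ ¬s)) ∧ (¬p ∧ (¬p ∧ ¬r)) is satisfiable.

Satisfiable

Initial set: {T (((t ∧ (t ↔ u)) ∧ ((¬s ∧ r) ∨ ¬s)) ∧ (¬p ∧ (¬p ∧ ¬r)))}.
T (((t ∧ (t ↔ u)) ∧ ((¬s ∧ r) ∨ ¬s)) ∧ (¬p ∧ (¬p ∧ ¬r))): α-rule — add T ((t ∧ (t ↔ u)) ∧ ((¬s ∧ r) ∨ ¬s)), T (¬p ∧ (¬p ∧ ¬r)).
T ((t ∧ (t ↔ u)) ∧ ((¬s ∧ r) ∨ ¬s)): α-rule — add T (t ∧ (t ↔ u)), T ((¬s ∧ r) ∨ ¬s).
T (¬p ∧ (¬p ∧ ¬r)): α-rule — add T ¬p, T (¬p ∧ ¬r).
T (t ∧ (t ↔ u)): α-rule — add T t, T (t ↔ u).
T (¬p ∧ ¬r): α-rule — add T ¬p, T ¬r.
T ((¬s ∧ r) ∨ ¬s): β-rule — branch into T (¬s ∧ r)  //  T ¬s.
  branch 1 (add T (¬s ∧ r)):
    T (¬s ∧ r): α-rule — add T ¬s, T r.
    × closes — contains both r and ¬r.
  branch 2 (add T ¬s):
    T (t ↔ u): β-rule — branch into T t, T u  //  F t, F u.
      branch 2.1 (add T t, T u):
        ○ open, literals {p=F, r=F, s=F, t=T, u=T}.
      branch 2.2 (add F t, F u):
        × closes — contains both t and ¬t.
2 branches closed, 1 open.
An open branch gives a satisfying assignment: p=F, r=F, s=F, t=T, u=T.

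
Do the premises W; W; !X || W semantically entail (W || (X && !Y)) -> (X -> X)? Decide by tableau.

Initial set: {W; W; (!X || W); !((W || (X && !Y)) -> (X -> X))}.
!((W || (X && !Y)) -> (X -> X)): α-rule — add (W || (X && !Y)), !(X -> X).
!(X -> X): α-rule — add X, !X.
× closes — contains both X and !X.
All 1 branch closes.
Every branch closed, so the premises entail the conclusion.

Yes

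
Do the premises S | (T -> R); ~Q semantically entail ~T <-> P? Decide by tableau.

Initial set: {(S | (T -> R)); ~Q; ~(~T <-> P)}.
(S | (T -> R)): β-rule — branch into S  //  (T -> R).
  branch 1 (add S):
    ~(~T <-> P): β-rule — branch into ~T, ~P  //  ~~T, P.
      branch 1.1 (add ~T, ~P):
        ○ open, literals {P=false, Q=false, S=true, T=false}.
      branch 1.2 (add ~~T, P):
        ○ open, literals {P=true, Q=false, S=true, T=true}.
  branch 2 (add (T -> R)):
    ~(~T <-> P): β-rule — branch into ~T, ~P  //  ~~T, P.
      branch 2.1 (add ~T, ~P):
        (T -> R): β-rule — branch into ~T  //  R.
          branch 2.1.1 (add ~T):
            ○ open, literals {P=false, Q=false, T=false}.
          branch 2.1.2 (add R):
            ○ open, literals {P=false, Q=false, R=true, T=false}.
      branch 2.2 (add ~~T, P):
        (T -> R): β-rule — branch into ~T  //  R.
          branch 2.2.1 (add ~T):
            × closes — contains both T and ~T.
          branch 2.2.2 (add R):
            ○ open, literals {P=true, Q=false, R=true, T=true}.
1 branch closed, 5 open.
An open branch gives a countermodel: P=false, Q=false, S=true, T=false (unmentioned atoms arbitrary); the premises hold there but the conclusion fails.

No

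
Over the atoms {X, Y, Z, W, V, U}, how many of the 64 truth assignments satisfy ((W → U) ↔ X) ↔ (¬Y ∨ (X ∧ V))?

36

Initial set: {T (((W → U) ↔ X) ↔ (¬Y ∨ (X ∧ V)))}.
T (((W → U) ↔ X) ↔ (¬Y ∨ (X ∧ V))): β-rule — branch into T ((W → U) ↔ X), T (¬Y ∨ (X ∧ V))  //  F ((W → U) ↔ X), F (¬Y ∨ (X ∧ V)).
  branch 1 (add T ((W → U) ↔ X), T (¬Y ∨ (X ∧ V))):
    T ((W → U) ↔ X): β-rule — branch into T (W → U), T X  //  F (W → U), F X.
      branch 1.1 (add T (W → U), T X):
        T (¬Y ∨ (X ∧ V)): β-rule — branch into T ¬Y  //  T (X ∧ V).
          branch 1.1.1 (add T ¬Y):
            T (W → U): β-rule — branch into F W  //  T U.
              branch 1.1.1.1 (add F W):
                ○ open, literals {W=false, X=true, Y=false}.
              branch 1.1.1.2 (add T U):
                ○ open, literals {U=true, X=true, Y=false}.
          branch 1.1.2 (add T (X ∧ V)):
            T (X ∧ V): α-rule — add T X, T V.
            T (W → U): β-rule — branch into F W  //  T U.
              branch 1.1.2.1 (add F W):
                ○ open, literals {V=true, W=false, X=true}.
              branch 1.1.2.2 (add T U):
                ○ open, literals {U=true, V=true, X=true}.
      branch 1.2 (add F (W → U), F X):
        F (W → U): α-rule — add T W, F U.
        T (¬Y ∨ (X ∧ V)): β-rule — branch into T ¬Y  //  T (X ∧ V).
          branch 1.2.1 (add T ¬Y):
            ○ open, literals {U=false, W=true, X=false, Y=false}.
          branch 1.2.2 (add T (X ∧ V)):
            T (X ∧ V): α-rule — add T X, T V.
            × closes — contains both X and ¬X.
  branch 2 (add F ((W → U) ↔ X), F (¬Y ∨ (X ∧ V))):
    F (¬Y ∨ (X ∧ V)): α-rule — add F ¬Y, F (X ∧ V).
    F ((W → U) ↔ X): β-rule — branch into T (W → U), F X  //  F (W → U), T X.
      branch 2.1 (add T (W → U), F X):
        F (X ∧ V): β-rule — branch into F X  //  F V.
          branch 2.1.1 (add F X):
            T (W → U): β-rule — branch into F W  //  T U.
              branch 2.1.1.1 (add F W):
                ○ open, literals {W=false, X=false, Y=true}.
              branch 2.1.1.2 (add T U):
                ○ open, literals {U=true, X=false, Y=true}.
          branch 2.1.2 (add F V):
            T (W → U): β-rule — branch into F W  //  T U.
              branch 2.1.2.1 (add F W):
                ○ open, literals {V=false, W=false, X=false, Y=true}.
              branch 2.1.2.2 (add T U):
                ○ open, literals {U=true, V=false, X=false, Y=true}.
      branch 2.2 (add F (W → U), T X):
        F (W → U): α-rule — add T W, F U.
        F (X ∧ V): β-rule — branch into F X  //  F V.
          branch 2.2.1 (add F X):
            × closes — contains both X and ¬X.
          branch 2.2.2 (add F V):
            ○ open, literals {U=false, V=false, W=true, X=true, Y=true}.
2 branches closed, 10 open.
Each open branch fixes some atoms; the unmentioned ones are free. Counting distinct full assignments: branch {W=false, X=true, Y=false} (Z, V, U) contributes 8 new; branch {U=true, X=true, Y=false} (Z, W, V) contributes 4 new; branch {V=true, W=false, X=true} (Y, Z, U) contributes 4 new; branch {U=true, V=true, X=true} (Y, Z, W) contributes 2 new; branch {U=false, W=true, X=false, Y=false} (Z, V) contributes 4 new; branch {W=false, X=false, Y=true} (Z, V, U) contributes 8 new; branch {U=true, X=false, Y=true} (Z, W, V) contributes 4 new; branch {V=false, W=false, X=false, Y=true} (Z, U) contributes 0 new; branch {U=true, V=false, X=false, Y=true} (Z, W) contributes 0 new; branch {U=false, V=false, W=true, X=true, Y=true} (Z) contributes 2 new. Total: 36.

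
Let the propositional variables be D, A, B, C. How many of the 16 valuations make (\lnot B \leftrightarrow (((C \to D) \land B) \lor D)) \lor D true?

10

Initial set: {((\lnot B \leftrightarrow (((C \to D) \land B) \lor D)) \lor D)}.
((\lnot B \leftrightarrow (((C \to D) \land B) \lor D)) \lor D): β-rule — branch into (\lnot B \leftrightarrow (((C \to D) \land B) \lor D))  //  D.
  branch 1 (add (\lnot B \leftrightarrow (((C \to D) \land B) \lor D))):
    (\lnot B \leftrightarrow (((C \to D) \land B) \lor D)): β-rule — branch into \lnot B, (((C \to D) \land B) \lor D)  //  \lnot \lnot B, \lnot (((C \to D) \land B) \lor D).
      branch 1.1 (add \lnot B, (((C \to D) \land B) \lor D)):
        (((C \to D) \land B) \lor D): β-rule — branch into ((C \to D) \land B)  //  D.
          branch 1.1.1 (add ((C \to D) \land B)):
            ((C \to D) \land B): α-rule — add (C \to D), B.
            × closes — contains both B and \lnot B.
          branch 1.1.2 (add D):
            ○ open, literals {B=0, D=1}.
      branch 1.2 (add \lnot \lnot B, \lnot (((C \to D) \land B) \lor D)):
        \lnot (((C \to D) \land B) \lor D): α-rule — add \lnot ((C \to D) \land B), \lnot D.
        \lnot ((C \to D) \land B): β-rule — branch into \lnot (C \to D)  //  \lnot B.
          branch 1.2.1 (add \lnot (C \to D)):
            \lnot (C \to D): α-rule — add C, \lnot D.
            ○ open, literals {B=1, C=1, D=0}.
          branch 1.2.2 (add \lnot B):
            × closes — contains both B and \lnot B.
  branch 2 (add D):
    ○ open, literals {D=1}.
2 branches closed, 3 open.
Each open branch fixes some atoms; the unmentioned ones are free. Counting distinct full assignments: branch {B=0, D=1} (A, C) contributes 4 new; branch {B=1, C=1, D=0} (A) contributes 2 new; branch {D=1} (A, B, C) contributes 4 new. Total: 10.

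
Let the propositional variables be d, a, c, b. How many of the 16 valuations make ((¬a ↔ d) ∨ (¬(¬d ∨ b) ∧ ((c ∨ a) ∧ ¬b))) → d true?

Initial set: {(((¬a ↔ d) ∨ (¬(¬d ∨ b) ∧ ((c ∨ a) ∧ ¬b))) → d)}.
(((¬a ↔ d) ∨ (¬(¬d ∨ b) ∧ ((c ∨ a) ∧ ¬b))) → d): β-rule — branch into ¬((¬a ↔ d) ∨ (¬(¬d ∨ b) ∧ ((c ∨ a) ∧ ¬b)))  //  d.
  branch 1 (add ¬((¬a ↔ d) ∨ (¬(¬d ∨ b) ∧ ((c ∨ a) ∧ ¬b)))):
    ¬((¬a ↔ d) ∨ (¬(¬d ∨ b) ∧ ((c ∨ a) ∧ ¬b))): α-rule — add ¬(¬a ↔ d), ¬(¬(¬d ∨ b) ∧ ((c ∨ a) ∧ ¬b)).
    ¬(¬a ↔ d): β-rule — branch into ¬a, ¬d  //  ¬¬a, d.
      branch 1.1 (add ¬a, ¬d):
        ¬(¬(¬d ∨ b) ∧ ((c ∨ a) ∧ ¬b)): β-rule — branch into ¬¬(¬d ∨ b)  //  ¬((c ∨ a) ∧ ¬b).
          branch 1.1.1 (add ¬¬(¬d ∨ b)):
            ¬¬(¬d ∨ b): β-rule — branch into ¬d  //  b.
              branch 1.1.1.1 (add ¬d):
                ○ open, literals {a=false, d=false}.
              branch 1.1.1.2 (add b):
                ○ open, literals {a=false, b=true, d=false}.
          branch 1.1.2 (add ¬((c ∨ a) ∧ ¬b)):
            ¬((c ∨ a) ∧ ¬b): β-rule — branch into ¬(c ∨ a)  //  ¬¬b.
              branch 1.1.2.1 (add ¬(c ∨ a)):
                ¬(c ∨ a): α-rule — add ¬c, ¬a.
                ○ open, literals {a=false, c=false, d=false}.
              branch 1.1.2.2 (add ¬¬b):
                ○ open, literals {a=false, b=true, d=false}.
      branch 1.2 (add ¬¬a, d):
        ¬(¬(¬d ∨ b) ∧ ((c ∨ a) ∧ ¬b)): β-rule — branch into ¬¬(¬d ∨ b)  //  ¬((c ∨ a) ∧ ¬b).
          branch 1.2.1 (add ¬¬(¬d ∨ b)):
            ¬¬(¬d ∨ b): β-rule — branch into ¬d  //  b.
              branch 1.2.1.1 (add ¬d):
                × closes — contains both d and ¬d.
              branch 1.2.1.2 (add b):
                ○ open, literals {a=true, b=true, d=true}.
          branch 1.2.2 (add ¬((c ∨ a) ∧ ¬b)):
            ¬((c ∨ a) ∧ ¬b): β-rule — branch into ¬(c ∨ a)  //  ¬¬b.
              branch 1.2.2.1 (add ¬(c ∨ a)):
                ¬(c ∨ a): α-rule — add ¬c, ¬a.
                × closes — contains both a and ¬a.
              branch 1.2.2.2 (add ¬¬b):
                ○ open, literals {a=true, b=true, d=true}.
  branch 2 (add d):
    ○ open, literals {d=true}.
2 branches closed, 7 open.
Each open branch fixes some atoms; the unmentioned ones are free. Counting distinct full assignments: branch {a=false, d=false} (c, b) contributes 4 new; branch {a=false, b=true, d=false} (c) contributes 0 new; branch {a=false, c=false, d=false} (b) contributes 0 new; branch {a=false, b=true, d=false} (c) contributes 0 new; branch {a=true, b=true, d=true} (c) contributes 2 new; branch {a=true, b=true, d=true} (c) contributes 0 new; branch {d=true} (a, c, b) contributes 6 new. Total: 12.

12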